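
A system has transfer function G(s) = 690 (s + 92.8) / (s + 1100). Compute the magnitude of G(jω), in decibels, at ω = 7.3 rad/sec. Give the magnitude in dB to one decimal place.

|j7.3 + 92.8| = √(7.3² + 92.8²) = 93.09
|j7.3 + 1100| = √(7.3² + 1100²) = 1100
|G(j7.3)| = 690 × 93.09 / 1100 = 58.389
20 log₁₀(58.389) = 35.33 dB

35.3 dB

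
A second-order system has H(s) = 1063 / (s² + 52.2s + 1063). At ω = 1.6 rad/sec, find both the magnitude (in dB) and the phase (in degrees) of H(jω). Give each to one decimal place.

|H| = -0.0 dB, ∠H = -4.5°

|(j1.6)² + 52.2(j1.6) + 1063| = |1060.4 + j83.52| = 1064
|H(j1.6)| = 1063 / 1064 = 0.99932
20 log₁₀(0.99932) = -0.01 dB
∠[(j1.6)² + 52.2(j1.6) + 1063] = ∠[1060.4 + j83.52] = 4.50°
∠H(j1.6) = −4.50° = -4.50°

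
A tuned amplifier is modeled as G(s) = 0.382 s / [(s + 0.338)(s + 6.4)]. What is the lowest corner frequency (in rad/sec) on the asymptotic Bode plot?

Break frequencies occur at each pole and zero magnitude: 0.338 rad/sec, 6.4 rad/sec.
The lowest is 0.338 rad/sec.

0.338 rad/sec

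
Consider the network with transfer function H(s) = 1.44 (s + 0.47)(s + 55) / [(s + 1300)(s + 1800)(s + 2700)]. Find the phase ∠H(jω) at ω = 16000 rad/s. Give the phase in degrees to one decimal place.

-69.6°

∠(j16000 + 0.47) = arctan(16000/0.47) = 90.00°
∠(j16000 + 55) = arctan(16000/55) = 89.80°
∠(j16000 + 1300) = arctan(16000/1300) = 85.35°
∠(j16000 + 1800) = arctan(16000/1800) = 83.58°
∠(j16000 + 2700) = arctan(16000/2700) = 80.42°
∠H(j16000) = 90.00° + 89.80° − (85.35° + 83.58° + 80.42°) = -69.56°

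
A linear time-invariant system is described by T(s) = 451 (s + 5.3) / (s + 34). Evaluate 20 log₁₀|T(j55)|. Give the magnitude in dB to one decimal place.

51.7 dB

|j55 + 5.3| = √(55² + 5.3²) = 55.25
|j55 + 34| = √(55² + 34²) = 64.66
|T(j55)| = 451 × 55.25 / 64.66 = 385.4
20 log₁₀(385.4) = 51.72 dB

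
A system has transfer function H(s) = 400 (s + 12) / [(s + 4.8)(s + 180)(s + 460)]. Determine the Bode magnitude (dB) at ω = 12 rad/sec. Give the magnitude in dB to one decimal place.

-44.0 dB

|j12 + 12| = √(12² + 12²) = 16.97
|j12 + 4.8| = √(12² + 4.8²) = 12.92
|j12 + 180| = √(12² + 180²) = 180.4
|j12 + 460| = √(12² + 460²) = 460.2
|H(j12)| = 400 × 16.97 / (12.92 × 180.4 × 460.2) = 0.0063271
20 log₁₀(0.0063271) = -43.98 dB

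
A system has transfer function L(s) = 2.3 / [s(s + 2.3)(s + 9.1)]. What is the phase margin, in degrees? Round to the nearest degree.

87°

Gain crossover: |L(jω)| = 1 at ω ≈ 0.11 rad/sec.
∠L(j0.11) = −90° − arctan(0.11/2.3) − arctan(0.11/9.1) ≈ -93.42°
PM = 180° + (-93.42°) = 86.58°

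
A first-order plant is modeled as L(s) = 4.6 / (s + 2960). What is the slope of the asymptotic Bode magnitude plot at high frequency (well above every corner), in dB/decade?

-20 dB/decade

With 0 zeros and 1 pole, the high-frequency asymptotic slope is 20 × (0 − 1) = -20 dB/decade.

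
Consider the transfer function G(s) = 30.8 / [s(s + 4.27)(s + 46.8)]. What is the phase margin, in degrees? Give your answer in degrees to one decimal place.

87.7°

Gain crossover: |G(jω)| = 1 at ω ≈ 0.154 rad/s.
∠G(j0.154) = −90° − arctan(0.154/4.27) − arctan(0.154/46.8) ≈ -92.25°
PM = 180° + (-92.25°) = 87.75°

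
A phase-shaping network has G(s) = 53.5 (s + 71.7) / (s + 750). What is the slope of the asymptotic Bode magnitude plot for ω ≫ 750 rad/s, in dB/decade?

0 dB/decade

With 1 zero and 1 pole, the high-frequency asymptotic slope is 20 × (1 − 1) = 0 dB/decade.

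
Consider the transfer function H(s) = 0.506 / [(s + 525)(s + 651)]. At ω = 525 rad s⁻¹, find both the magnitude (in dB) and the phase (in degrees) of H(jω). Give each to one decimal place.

|j525 + 525| = √(525² + 525²) = 742.5
|j525 + 651| = √(525² + 651²) = 836.3
|H(j525)| = 0.506 / (742.5 × 836.3) = 8.149e-07
20 log₁₀(8.149e-07) = -121.78 dB
∠(j525 + 525) = arctan(525/525) = 45.00°
∠(j525 + 651) = arctan(525/651) = 38.88°
∠H(j525) = − (45.00° + 38.88°) = -83.88°

|H| = -121.8 dB, ∠H = -83.9°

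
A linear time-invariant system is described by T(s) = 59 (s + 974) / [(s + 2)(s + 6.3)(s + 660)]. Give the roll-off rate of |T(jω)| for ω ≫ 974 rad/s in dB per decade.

With 1 zero and 3 poles, the high-frequency asymptotic slope is 20 × (1 − 3) = -40 dB/decade.

-40 dB/decade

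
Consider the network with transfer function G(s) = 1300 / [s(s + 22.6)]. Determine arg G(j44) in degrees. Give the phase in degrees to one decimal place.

-152.8°

∠(j44 + 22.6) = arctan(44/22.6) = 62.81°
∠(j44) = 90.00°
∠G(j44) = − (62.81° + 90.00°) = -152.81°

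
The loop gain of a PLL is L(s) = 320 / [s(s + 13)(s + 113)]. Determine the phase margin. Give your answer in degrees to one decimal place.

Gain crossover: |L(jω)| = 1 at ω ≈ 0.218 rad/s.
∠L(j0.218) = −90° − arctan(0.218/13) − arctan(0.218/113) ≈ -91.07°
PM = 180° + (-91.07°) = 88.93°

88.9 deg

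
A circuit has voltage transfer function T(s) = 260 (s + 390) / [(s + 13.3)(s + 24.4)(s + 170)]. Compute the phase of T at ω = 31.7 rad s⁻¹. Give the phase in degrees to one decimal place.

-125.6°

∠(j31.7 + 390) = arctan(31.7/390) = 4.65°
∠(j31.7 + 13.3) = arctan(31.7/13.3) = 67.24°
∠(j31.7 + 24.4) = arctan(31.7/24.4) = 52.41°
∠(j31.7 + 170) = arctan(31.7/170) = 10.56°
∠T(j31.7) = 4.65° − (67.24° + 52.41° + 10.56°) = -125.57°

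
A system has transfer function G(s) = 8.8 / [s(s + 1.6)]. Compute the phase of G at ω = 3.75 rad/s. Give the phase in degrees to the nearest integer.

-157°

∠(j3.75 + 1.6) = arctan(3.75/1.6) = 66.89°
∠(j3.75) = 90.00°
∠G(j3.75) = − (66.89° + 90.00°) = -156.89°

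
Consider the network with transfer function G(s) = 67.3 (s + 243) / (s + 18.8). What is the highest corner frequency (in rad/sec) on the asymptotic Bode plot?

243 rad/sec

Break frequencies occur at each pole and zero magnitude: 18.8 rad/sec, 243 rad/sec.
The highest is 243 rad/sec.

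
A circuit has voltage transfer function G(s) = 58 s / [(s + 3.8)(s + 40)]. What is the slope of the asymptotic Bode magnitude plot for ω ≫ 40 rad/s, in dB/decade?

With 1 zero and 2 poles, the high-frequency asymptotic slope is 20 × (1 − 2) = -20 dB/decade.

-20 dB/decade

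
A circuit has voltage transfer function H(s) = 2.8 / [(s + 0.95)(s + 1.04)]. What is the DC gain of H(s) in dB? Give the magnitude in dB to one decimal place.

9.0 dB

H(0) = 2.8 / (0.95 × 1.04) = 2.834
20 log₁₀(2.834) = 9.05 dB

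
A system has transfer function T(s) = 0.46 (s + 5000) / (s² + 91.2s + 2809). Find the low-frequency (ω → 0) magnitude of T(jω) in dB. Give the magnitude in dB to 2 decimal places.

T(0) = 0.46 × 5000 / 2809 = 0.8188
20 log₁₀(0.8188) = -1.736 dB

-1.74 dB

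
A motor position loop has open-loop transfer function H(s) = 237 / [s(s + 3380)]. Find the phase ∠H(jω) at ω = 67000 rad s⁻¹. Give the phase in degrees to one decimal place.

∠(j67000 + 3380) = arctan(67000/3380) = 87.11°
∠(j67000) = 90.00°
∠H(j67000) = − (87.11° + 90.00°) = -177.11°

-177.1°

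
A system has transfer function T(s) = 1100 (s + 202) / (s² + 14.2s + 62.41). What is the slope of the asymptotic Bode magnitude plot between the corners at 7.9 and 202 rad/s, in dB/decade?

-40 dB/decade

In this band the factors already past their corner are: complex pole pair at ωₙ ≈ 7.9; net slope = -40 dB/decade.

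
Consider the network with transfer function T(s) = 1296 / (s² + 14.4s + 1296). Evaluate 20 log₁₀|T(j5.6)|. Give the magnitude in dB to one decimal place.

|(j5.6)² + 14.4(j5.6) + 1296| = |1264.6 + j80.64| = 1267
|T(j5.6)| = 1296 / 1267 = 1.0227
20 log₁₀(1.0227) = 0.20 dB

0.2 dB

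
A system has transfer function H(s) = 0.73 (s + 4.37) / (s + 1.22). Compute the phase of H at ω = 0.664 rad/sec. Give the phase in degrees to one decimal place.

-19.9 deg

∠(j0.664 + 4.37) = arctan(0.664/4.37) = 8.64°
∠(j0.664 + 1.22) = arctan(0.664/1.22) = 28.56°
∠H(j0.664) = 8.64° − 28.56° = -19.92°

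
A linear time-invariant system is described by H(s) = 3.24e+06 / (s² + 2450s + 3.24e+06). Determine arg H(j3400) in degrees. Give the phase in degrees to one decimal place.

-135.0°

∠[(j3400)² + 2450(j3400) + 3.24e+06] = ∠[-8.32e+06 + j8.33e+06] = 134.97°
∠H(j3400) = −134.97° = -134.97°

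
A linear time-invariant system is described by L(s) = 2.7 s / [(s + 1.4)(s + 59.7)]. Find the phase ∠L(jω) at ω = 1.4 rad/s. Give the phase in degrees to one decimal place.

43.7°

∠(j1.4) = 90.00°
∠(j1.4 + 1.4) = arctan(1.4/1.4) = 45.00°
∠(j1.4 + 59.7) = arctan(1.4/59.7) = 1.34°
∠L(j1.4) = 90.00° − (45.00° + 1.34°) = 43.66°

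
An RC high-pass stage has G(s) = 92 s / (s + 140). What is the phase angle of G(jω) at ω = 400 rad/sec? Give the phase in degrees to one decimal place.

19.3°

∠(j400) = 90.00°
∠(j400 + 140) = arctan(400/140) = 70.71°
∠G(j400) = 90.00° − 70.71° = 19.29°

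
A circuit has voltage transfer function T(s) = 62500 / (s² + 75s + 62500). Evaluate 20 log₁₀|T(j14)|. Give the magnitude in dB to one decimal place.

|(j14)² + 75(j14) + 62500| = |62304 + j1050| = 6.231e+04
|T(j14)| = 62500 / 6.231e+04 = 1.003
20 log₁₀(1.003) = 0.03 dB

0.0 dB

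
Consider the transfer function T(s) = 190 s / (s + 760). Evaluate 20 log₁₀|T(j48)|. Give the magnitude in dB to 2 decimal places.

21.57 dB

|j48| = 48
|j48 + 760| = √(48² + 760²) = 761.5
|T(j48)| = 190 × 48 / 761.5 = 11.976
20 log₁₀(11.976) = 21.566 dB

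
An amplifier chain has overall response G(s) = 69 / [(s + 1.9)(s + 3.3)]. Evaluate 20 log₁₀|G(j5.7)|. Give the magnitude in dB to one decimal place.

|j5.7 + 1.9| = √(5.7² + 1.9²) = 6.008
|j5.7 + 3.3| = √(5.7² + 3.3²) = 6.586
|G(j5.7)| = 69 / (6.008 × 6.586) = 1.7436
20 log₁₀(1.7436) = 4.83 dB

4.8 dB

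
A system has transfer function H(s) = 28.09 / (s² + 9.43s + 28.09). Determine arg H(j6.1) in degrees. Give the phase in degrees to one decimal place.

-99.0°

∠[(j6.1)² + 9.43(j6.1) + 28.09] = ∠[-9.12 + j57.523] = 99.01°
∠H(j6.1) = −99.01° = -99.01°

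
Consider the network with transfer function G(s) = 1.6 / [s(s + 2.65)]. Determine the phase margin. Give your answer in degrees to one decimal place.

77.5 deg

Gain crossover: |G(jω)| = 1 at ω ≈ 0.589 rad/s.
∠G(j0.589) = −90° − arctan(0.589/2.65) ≈ -102.54°
PM = 180° + (-102.54°) = 77.46°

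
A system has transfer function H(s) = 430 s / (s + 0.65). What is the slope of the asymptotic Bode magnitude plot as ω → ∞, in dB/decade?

0 dB/decade

With 1 zero and 1 pole, the high-frequency asymptotic slope is 20 × (1 − 1) = 0 dB/decade.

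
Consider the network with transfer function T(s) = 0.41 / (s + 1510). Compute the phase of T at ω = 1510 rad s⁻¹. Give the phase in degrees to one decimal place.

∠(j1510 + 1510) = arctan(1510/1510) = 45.00°
∠T(j1510) = −45.00° = -45.00°

-45.0°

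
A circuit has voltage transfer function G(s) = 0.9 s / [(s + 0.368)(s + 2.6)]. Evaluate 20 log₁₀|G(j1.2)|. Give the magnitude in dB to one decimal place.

|j1.2| = 1.2
|j1.2 + 0.368| = √(1.2² + 0.368²) = 1.255
|j1.2 + 2.6| = √(1.2² + 2.6²) = 2.864
|G(j1.2)| = 0.9 × 1.2 / (1.255 × 2.864) = 0.30048
20 log₁₀(0.30048) = -10.44 dB

-10.4 dB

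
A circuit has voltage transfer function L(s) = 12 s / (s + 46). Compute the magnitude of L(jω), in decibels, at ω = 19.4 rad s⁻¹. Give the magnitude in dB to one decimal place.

|j19.4| = 19.4
|j19.4 + 46| = √(19.4² + 46²) = 49.92
|L(j19.4)| = 12 × 19.4 / 49.92 = 4.6631
20 log₁₀(4.6631) = 13.37 dB

13.4 dB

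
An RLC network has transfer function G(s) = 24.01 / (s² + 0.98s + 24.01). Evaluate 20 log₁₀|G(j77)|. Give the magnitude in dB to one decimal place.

-47.8 dB

|(j77)² + 0.98(j77) + 24.01| = |-5905 + j75.46| = 5905
|G(j77)| = 24.01 / 5905 = 0.0040657
20 log₁₀(0.0040657) = -47.82 dB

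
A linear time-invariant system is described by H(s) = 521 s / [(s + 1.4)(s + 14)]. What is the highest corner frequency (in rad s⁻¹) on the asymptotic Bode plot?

14 rad s⁻¹

Break frequencies occur at each pole and zero magnitude: 1.4 rad s⁻¹, 14 rad s⁻¹.
The highest is 14 rad s⁻¹.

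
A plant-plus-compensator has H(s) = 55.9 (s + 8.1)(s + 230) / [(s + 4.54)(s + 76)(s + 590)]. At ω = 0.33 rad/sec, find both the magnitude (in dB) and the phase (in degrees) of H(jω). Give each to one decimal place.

|H| = -5.8 dB, ∠H = -2.0°

|j0.33 + 8.1| = √(0.33² + 8.1²) = 8.107
|j0.33 + 230| = √(0.33² + 230²) = 230
|j0.33 + 4.54| = √(0.33² + 4.54²) = 4.552
|j0.33 + 76| = √(0.33² + 76²) = 76
|j0.33 + 590| = √(0.33² + 590²) = 590
|H(j0.33)| = 55.9 × 8.107 × 230 / (4.552 × 76 × 590) = 0.51064
20 log₁₀(0.51064) = -5.84 dB
∠(j0.33 + 8.1) = arctan(0.33/8.1) = 2.33°
∠(j0.33 + 230) = arctan(0.33/230) = 0.08°
∠(j0.33 + 4.54) = arctan(0.33/4.54) = 4.16°
∠(j0.33 + 76) = arctan(0.33/76) = 0.25°
∠(j0.33 + 590) = arctan(0.33/590) = 0.03°
∠H(j0.33) = 2.33° + 0.08° − (4.16° + 0.25° + 0.03°) = -2.02°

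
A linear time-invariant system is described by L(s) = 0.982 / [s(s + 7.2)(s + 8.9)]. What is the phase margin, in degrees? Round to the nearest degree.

90 deg

Gain crossover: |L(jω)| = 1 at ω ≈ 0.0153 rad/s.
∠L(j0.0153) = −90° − arctan(0.0153/7.2) − arctan(0.0153/8.9) ≈ -90.22°
PM = 180° + (-90.22°) = 89.78°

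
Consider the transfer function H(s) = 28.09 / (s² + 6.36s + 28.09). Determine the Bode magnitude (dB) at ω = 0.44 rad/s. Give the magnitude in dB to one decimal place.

0.0 dB

|(j0.44)² + 6.36(j0.44) + 28.09| = |27.896 + j2.7984| = 28.04
|H(j0.44)| = 28.09 / 28.04 = 1.0019
20 log₁₀(1.0019) = 0.02 dB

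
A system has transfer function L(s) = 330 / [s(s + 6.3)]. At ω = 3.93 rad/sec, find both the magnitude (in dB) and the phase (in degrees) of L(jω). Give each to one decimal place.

|j3.93 + 6.3| = √(3.93² + 6.3²) = 7.425
|j3.93| = 3.93
|L(j3.93)| = 330 / (7.425 × 3.93) = 11.309
20 log₁₀(11.309) = 21.07 dB
∠(j3.93 + 6.3) = arctan(3.93/6.3) = 31.96°
∠(j3.93) = 90.00°
∠L(j3.93) = − (31.96° + 90.00°) = -121.96°

|L| = 21.1 dB, ∠L = -122.0°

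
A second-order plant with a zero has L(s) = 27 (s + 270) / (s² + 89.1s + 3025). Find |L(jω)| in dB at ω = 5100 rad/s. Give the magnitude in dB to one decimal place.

|j5100 + 270| = √(5100² + 270²) = 5107
|(j5100)² + 89.1(j5100) + 3025| = |-2.6007e+07 + j4.5441e+05| = 2.601e+07
|L(j5100)| = 27 × 5107 / 2.601e+07 = 0.0053013
20 log₁₀(0.0053013) = -45.51 dB

-45.5 dB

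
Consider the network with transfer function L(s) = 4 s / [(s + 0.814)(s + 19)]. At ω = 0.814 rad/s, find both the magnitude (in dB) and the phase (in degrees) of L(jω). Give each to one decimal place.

|j0.814| = 0.814
|j0.814 + 0.814| = √(0.814² + 0.814²) = 1.151
|j0.814 + 19| = √(0.814² + 19²) = 19.02
|L(j0.814)| = 4 × 0.814 / (1.151 × 19.02) = 0.14873
20 log₁₀(0.14873) = -16.55 dB
∠(j0.814) = 90.00°
∠(j0.814 + 0.814) = arctan(0.814/0.814) = 45.00°
∠(j0.814 + 19) = arctan(0.814/19) = 2.45°
∠L(j0.814) = 90.00° − (45.00° + 2.45°) = 42.55°

|L| = -16.6 dB, ∠L = 42.5°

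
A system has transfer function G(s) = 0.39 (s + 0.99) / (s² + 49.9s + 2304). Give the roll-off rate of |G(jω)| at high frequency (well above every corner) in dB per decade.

-20 dB/decade

With 1 zero and 2 poles, the high-frequency asymptotic slope is 20 × (1 − 2) = -20 dB/decade.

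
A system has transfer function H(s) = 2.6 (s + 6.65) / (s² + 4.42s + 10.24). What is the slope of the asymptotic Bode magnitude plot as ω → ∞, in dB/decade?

-20 dB/decade

With 1 zero and 2 poles, the high-frequency asymptotic slope is 20 × (1 − 2) = -20 dB/decade.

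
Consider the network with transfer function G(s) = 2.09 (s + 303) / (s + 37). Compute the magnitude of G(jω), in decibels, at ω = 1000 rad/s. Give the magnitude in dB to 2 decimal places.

|j1000 + 303| = √(1000² + 303²) = 1045
|j1000 + 37| = √(1000² + 37²) = 1001
|G(j1000)| = 2.09 × 1045 / 1001 = 2.1823
20 log₁₀(2.1823) = 6.778 dB

6.78 dB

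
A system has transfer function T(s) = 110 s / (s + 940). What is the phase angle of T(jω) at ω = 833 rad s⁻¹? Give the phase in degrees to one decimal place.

∠(j833) = 90.00°
∠(j833 + 940) = arctan(833/940) = 41.55°
∠T(j833) = 90.00° − 41.55° = 48.45°

48.5 deg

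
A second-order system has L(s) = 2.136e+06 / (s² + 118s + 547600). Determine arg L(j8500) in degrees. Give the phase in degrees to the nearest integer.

∠[(j8500)² + 118(j8500) + 547600] = ∠[-7.1702e+07 + j1.003e+06] = 179.20°
∠L(j8500) = −179.20° = -179.20°

-179°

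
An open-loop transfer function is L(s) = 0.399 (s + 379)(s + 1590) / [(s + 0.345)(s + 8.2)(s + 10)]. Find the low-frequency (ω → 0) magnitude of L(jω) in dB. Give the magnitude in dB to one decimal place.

L(0) = 0.399 × 379 × 1590 / (0.345 × 8.2 × 10) = 8499.2
20 log₁₀(8499.2) = 78.59 dB

78.6 dB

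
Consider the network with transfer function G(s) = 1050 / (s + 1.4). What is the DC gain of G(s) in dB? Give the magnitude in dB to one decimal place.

G(0) = 1050 / 1.4 = 750
20 log₁₀(750) = 57.50 dB

57.5 dB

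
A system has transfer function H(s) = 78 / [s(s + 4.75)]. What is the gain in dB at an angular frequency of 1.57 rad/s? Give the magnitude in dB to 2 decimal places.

|j1.57 + 4.75| = √(1.57² + 4.75²) = 5.003
|j1.57| = 1.57
|H(j1.57)| = 78 / (5.003 × 1.57) = 9.9309
20 log₁₀(9.9309) = 19.940 dB

19.94 dB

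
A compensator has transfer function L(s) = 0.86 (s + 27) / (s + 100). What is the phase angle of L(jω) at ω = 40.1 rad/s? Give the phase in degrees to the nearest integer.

34°

∠(j40.1 + 27) = arctan(40.1/27) = 56.05°
∠(j40.1 + 100) = arctan(40.1/100) = 21.85°
∠L(j40.1) = 56.05° − 21.85° = 34.20°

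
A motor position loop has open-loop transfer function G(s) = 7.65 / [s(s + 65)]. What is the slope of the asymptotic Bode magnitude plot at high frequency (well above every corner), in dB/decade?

With 0 zeros and 2 poles, the high-frequency asymptotic slope is 20 × (0 − 2) = -40 dB/decade.

-40 dB/decade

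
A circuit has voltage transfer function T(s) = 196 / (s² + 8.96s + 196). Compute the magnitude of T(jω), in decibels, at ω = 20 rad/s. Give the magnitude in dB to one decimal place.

-2.8 dB

|(j20)² + 8.96(j20) + 196| = |-204 + j179.2| = 271.5
|T(j20)| = 196 / 271.5 = 0.72184
20 log₁₀(0.72184) = -2.83 dB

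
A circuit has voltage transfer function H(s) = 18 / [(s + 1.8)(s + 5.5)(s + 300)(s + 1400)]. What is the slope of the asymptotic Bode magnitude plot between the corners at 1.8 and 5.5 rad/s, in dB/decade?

In this band the factors already past their corner are: pole at 1.8; net slope = -20 dB/decade.

-20 dB/decade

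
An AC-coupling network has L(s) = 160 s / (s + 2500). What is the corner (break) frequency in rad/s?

2500 rad/s

The single real pole at s = −2500 gives a corner at ω = 2500 rad/s.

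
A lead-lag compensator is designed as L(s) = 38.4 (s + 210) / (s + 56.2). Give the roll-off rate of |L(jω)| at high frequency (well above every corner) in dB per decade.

With 1 zero and 1 pole, the high-frequency asymptotic slope is 20 × (1 − 1) = 0 dB/decade.

0 dB/decade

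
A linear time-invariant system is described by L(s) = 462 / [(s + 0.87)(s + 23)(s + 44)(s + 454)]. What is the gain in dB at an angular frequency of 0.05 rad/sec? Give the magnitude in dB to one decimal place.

|j0.05 + 0.87| = √(0.05² + 0.87²) = 0.8714
|j0.05 + 23| = √(0.05² + 23²) = 23
|j0.05 + 44| = √(0.05² + 44²) = 44
|j0.05 + 454| = √(0.05² + 454²) = 454
|L(j0.05)| = 462 / (0.8714 × 23 × 44 × 454) = 0.0011539
20 log₁₀(0.0011539) = -58.76 dB

-58.8 dB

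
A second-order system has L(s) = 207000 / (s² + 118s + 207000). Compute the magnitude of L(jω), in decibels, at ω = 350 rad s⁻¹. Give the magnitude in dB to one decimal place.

|(j350)² + 118(j350) + 207000| = |84500 + j41300| = 9.405e+04
|L(j350)| = 207000 / 9.405e+04 = 2.2009
20 log₁₀(2.2009) = 6.85 dB

6.9 dB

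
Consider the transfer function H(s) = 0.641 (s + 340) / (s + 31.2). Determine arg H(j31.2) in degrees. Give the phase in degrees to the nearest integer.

∠(j31.2 + 340) = arctan(31.2/340) = 5.24°
∠(j31.2 + 31.2) = arctan(31.2/31.2) = 45.00°
∠H(j31.2) = 5.24° − 45.00° = -39.76°

-40°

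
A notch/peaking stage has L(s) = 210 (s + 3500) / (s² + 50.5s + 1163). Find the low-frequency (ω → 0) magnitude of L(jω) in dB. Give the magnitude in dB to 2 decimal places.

L(0) = 210 × 3500 / 1163 = 631.99
20 log₁₀(631.99) = 56.014 dB

56.01 dB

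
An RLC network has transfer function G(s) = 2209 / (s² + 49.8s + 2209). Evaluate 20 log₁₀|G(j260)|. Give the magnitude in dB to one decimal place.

|(j260)² + 49.8(j260) + 2209| = |-65391 + j12948| = 6.666e+04
|G(j260)| = 2209 / 6.666e+04 = 0.033138
20 log₁₀(0.033138) = -29.59 dB

-29.6 dB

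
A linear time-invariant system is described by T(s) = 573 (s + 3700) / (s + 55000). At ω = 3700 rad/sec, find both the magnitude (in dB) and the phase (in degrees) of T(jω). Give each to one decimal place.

|T| = 34.7 dB, ∠T = 41.2°

|j3700 + 3700| = √(3700² + 3700²) = 5233
|j3700 + 55000| = √(3700² + 55000²) = 5.512e+04
|T(j3700)| = 573 × 5233 / 5.512e+04 = 54.391
20 log₁₀(54.391) = 34.71 dB
∠(j3700 + 3700) = arctan(3700/3700) = 45.00°
∠(j3700 + 55000) = arctan(3700/55000) = 3.85°
∠T(j3700) = 45.00° − 3.85° = 41.15°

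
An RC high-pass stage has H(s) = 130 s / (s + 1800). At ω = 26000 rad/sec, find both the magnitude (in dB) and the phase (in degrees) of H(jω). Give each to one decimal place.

|j26000| = 2.6e+04
|j26000 + 1800| = √(26000² + 1800²) = 2.606e+04
|H(j26000)| = 130 × 2.6e+04 / 2.606e+04 = 129.69
20 log₁₀(129.69) = 42.26 dB
∠(j26000) = 90.00°
∠(j26000 + 1800) = arctan(26000/1800) = 86.04°
∠H(j26000) = 90.00° − 86.04° = 3.96°

|H| = 42.3 dB, ∠H = 4.0°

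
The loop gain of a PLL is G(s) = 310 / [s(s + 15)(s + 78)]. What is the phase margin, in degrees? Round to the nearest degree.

Gain crossover: |G(jω)| = 1 at ω ≈ 0.265 rad s⁻¹.
∠G(j0.265) = −90° − arctan(0.265/15) − arctan(0.265/78) ≈ -91.21°
PM = 180° + (-91.21°) = 88.79°

89°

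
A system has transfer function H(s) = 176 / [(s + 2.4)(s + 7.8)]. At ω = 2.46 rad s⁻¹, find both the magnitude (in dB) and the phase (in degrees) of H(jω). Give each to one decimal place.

|j2.46 + 2.4| = √(2.46² + 2.4²) = 3.437
|j2.46 + 7.8| = √(2.46² + 7.8²) = 8.179
|H(j2.46)| = 176 / (3.437 × 8.179) = 6.2614
20 log₁₀(6.2614) = 15.93 dB
∠(j2.46 + 2.4) = arctan(2.46/2.4) = 45.71°
∠(j2.46 + 7.8) = arctan(2.46/7.8) = 17.50°
∠H(j2.46) = − (45.71° + 17.50°) = -63.21°

|H| = 15.9 dB, ∠H = -63.2°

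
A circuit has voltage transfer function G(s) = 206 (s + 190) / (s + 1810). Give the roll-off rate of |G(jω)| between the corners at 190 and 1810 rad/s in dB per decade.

In this band the factors already past their corner are: zero at 190; net slope = 20 dB/decade.

20 dB/decade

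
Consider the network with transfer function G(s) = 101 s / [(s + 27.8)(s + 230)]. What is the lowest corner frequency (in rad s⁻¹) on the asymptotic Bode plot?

27.8 rad s⁻¹

Break frequencies occur at each pole and zero magnitude: 27.8 rad s⁻¹, 230 rad s⁻¹.
The lowest is 27.8 rad s⁻¹.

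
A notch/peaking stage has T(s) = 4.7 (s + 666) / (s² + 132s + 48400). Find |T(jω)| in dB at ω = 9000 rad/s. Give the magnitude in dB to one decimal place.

|j9000 + 666| = √(9000² + 666²) = 9025
|(j9000)² + 132(j9000) + 48400| = |-8.0952e+07 + j1.188e+06| = 8.096e+07
|T(j9000)| = 4.7 × 9025 / 8.096e+07 = 0.00052391
20 log₁₀(0.00052391) = -65.61 dB

-65.6 dB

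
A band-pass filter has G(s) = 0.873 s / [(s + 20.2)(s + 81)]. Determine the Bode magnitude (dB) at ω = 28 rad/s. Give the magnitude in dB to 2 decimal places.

-41.66 dB

|j28| = 28
|j28 + 20.2| = √(28² + 20.2²) = 34.53
|j28 + 81| = √(28² + 81²) = 85.7
|G(j28)| = 0.873 × 28 / (34.53 × 85.7) = 0.008261
20 log₁₀(0.008261) = -41.659 dB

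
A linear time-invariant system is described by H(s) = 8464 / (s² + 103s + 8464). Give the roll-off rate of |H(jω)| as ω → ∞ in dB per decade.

With 0 zeros and 2 poles, the high-frequency asymptotic slope is 20 × (0 − 2) = -40 dB/decade.

-40 dB/decade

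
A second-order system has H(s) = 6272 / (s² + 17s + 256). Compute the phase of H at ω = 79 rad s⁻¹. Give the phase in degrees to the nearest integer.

∠[(j79)² + 17(j79) + 256] = ∠[-5985 + j1343] = 167.35°
∠H(j79) = −167.35° = -167.35°

-167°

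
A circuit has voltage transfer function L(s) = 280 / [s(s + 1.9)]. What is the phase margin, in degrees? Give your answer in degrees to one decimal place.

Gain crossover: |L(jω)| = 1 at ω ≈ 16.7 rad/sec.
∠L(j16.7) = −90° − arctan(16.7/1.9) ≈ -173.50°
PM = 180° + (-173.50°) = 6.50°

6.5 deg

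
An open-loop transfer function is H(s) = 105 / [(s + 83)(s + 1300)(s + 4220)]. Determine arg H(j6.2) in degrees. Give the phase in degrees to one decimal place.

-4.6°

∠(j6.2 + 83) = arctan(6.2/83) = 4.27°
∠(j6.2 + 1300) = arctan(6.2/1300) = 0.27°
∠(j6.2 + 4220) = arctan(6.2/4220) = 0.08°
∠H(j6.2) = − (4.27° + 0.27° + 0.08°) = -4.63°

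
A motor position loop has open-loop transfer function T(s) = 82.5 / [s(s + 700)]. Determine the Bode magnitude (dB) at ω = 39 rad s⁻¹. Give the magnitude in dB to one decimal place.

-50.4 dB

|j39 + 700| = √(39² + 700²) = 701.1
|j39| = 39
|T(j39)| = 82.5 / (701.1 × 39) = 0.0030173
20 log₁₀(0.0030173) = -50.41 dB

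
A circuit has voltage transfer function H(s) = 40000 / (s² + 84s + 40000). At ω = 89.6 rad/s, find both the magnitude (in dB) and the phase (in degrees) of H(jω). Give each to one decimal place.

|H| = 1.7 dB, ∠H = -13.2 deg

|(j89.6)² + 84(j89.6) + 40000| = |31972 + j7526.4| = 3.285e+04
|H(j89.6)| = 40000 / 3.285e+04 = 1.2178
20 log₁₀(1.2178) = 1.71 dB
∠[(j89.6)² + 84(j89.6) + 40000] = ∠[31972 + j7526.4] = 13.25°
∠H(j89.6) = −13.25° = -13.25°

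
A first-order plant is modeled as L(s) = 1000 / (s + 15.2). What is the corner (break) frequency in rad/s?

The single real pole at s = −15.2 gives a corner at ω = 15.2 rad/s.

15.2 rad/s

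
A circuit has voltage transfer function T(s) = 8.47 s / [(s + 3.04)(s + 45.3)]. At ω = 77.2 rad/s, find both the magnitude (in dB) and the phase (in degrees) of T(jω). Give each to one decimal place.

|T| = -20.5 dB, ∠T = -57.3°

|j77.2| = 77.2
|j77.2 + 3.04| = √(77.2² + 3.04²) = 77.26
|j77.2 + 45.3| = √(77.2² + 45.3²) = 89.51
|T(j77.2)| = 8.47 × 77.2 / (77.26 × 89.51) = 0.094554
20 log₁₀(0.094554) = -20.49 dB
∠(j77.2) = 90.00°
∠(j77.2 + 3.04) = arctan(77.2/3.04) = 87.74°
∠(j77.2 + 45.3) = arctan(77.2/45.3) = 59.60°
∠T(j77.2) = 90.00° − (87.74° + 59.60°) = -57.34°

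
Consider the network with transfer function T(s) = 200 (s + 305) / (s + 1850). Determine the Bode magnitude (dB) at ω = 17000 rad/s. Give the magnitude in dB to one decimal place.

46.0 dB

|j17000 + 305| = √(17000² + 305²) = 1.7e+04
|j17000 + 1850| = √(17000² + 1850²) = 1.71e+04
|T(j17000)| = 200 × 1.7e+04 / 1.71e+04 = 198.86
20 log₁₀(198.86) = 45.97 dB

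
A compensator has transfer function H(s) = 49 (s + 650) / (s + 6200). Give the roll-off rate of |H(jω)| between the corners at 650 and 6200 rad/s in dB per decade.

20 dB/decade

In this band the factors already past their corner are: zero at 650; net slope = 20 dB/decade.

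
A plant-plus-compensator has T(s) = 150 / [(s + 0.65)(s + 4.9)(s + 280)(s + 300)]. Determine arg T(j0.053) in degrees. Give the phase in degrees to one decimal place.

∠(j0.053 + 0.65) = arctan(0.053/0.65) = 4.66°
∠(j0.053 + 4.9) = arctan(0.053/4.9) = 0.62°
∠(j0.053 + 280) = arctan(0.053/280) = 0.01°
∠(j0.053 + 300) = arctan(0.053/300) = 0.01°
∠T(j0.053) = − (4.66° + 0.62° + 0.01° + 0.01°) = -5.30°

-5.3°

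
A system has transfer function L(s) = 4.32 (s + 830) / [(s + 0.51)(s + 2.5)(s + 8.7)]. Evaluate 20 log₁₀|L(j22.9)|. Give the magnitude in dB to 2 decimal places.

|j22.9 + 830| = √(22.9² + 830²) = 830.3
|j22.9 + 0.51| = √(22.9² + 0.51²) = 22.91
|j22.9 + 2.5| = √(22.9² + 2.5²) = 23.04
|j22.9 + 8.7| = √(22.9² + 8.7²) = 24.5
|L(j22.9)| = 4.32 × 830.3 / (22.91 × 23.04 × 24.5) = 0.2775
20 log₁₀(0.2775) = -11.135 dB

-11.13 dB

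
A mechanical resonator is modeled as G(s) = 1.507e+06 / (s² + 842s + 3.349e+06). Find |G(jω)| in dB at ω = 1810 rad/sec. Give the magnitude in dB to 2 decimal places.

|(j1810)² + 842(j1810) + 3.349e+06| = |72900 + j1.524e+06| = 1.526e+06
|G(j1810)| = 1.507e+06 / 1.526e+06 = 0.9877
20 log₁₀(0.9877) = -0.107 dB

-0.11 dB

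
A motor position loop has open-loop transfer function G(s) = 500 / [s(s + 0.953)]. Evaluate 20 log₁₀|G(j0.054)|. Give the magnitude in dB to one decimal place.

79.7 dB

|j0.054 + 0.953| = √(0.054² + 0.953²) = 0.9545
|j0.054| = 0.054
|G(j0.054)| = 500 / (0.9545 × 0.054) = 9700.3
20 log₁₀(9700.3) = 79.74 dB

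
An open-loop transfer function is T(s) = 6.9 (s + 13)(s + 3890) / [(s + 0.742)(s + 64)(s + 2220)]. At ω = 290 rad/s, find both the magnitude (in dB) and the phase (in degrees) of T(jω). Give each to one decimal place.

|T| = -27.8 dB, ∠T = -83.2°

|j290 + 13| = √(290² + 13²) = 290.3
|j290 + 3890| = √(290² + 3890²) = 3901
|j290 + 0.742| = √(290² + 0.742²) = 290
|j290 + 64| = √(290² + 64²) = 297
|j290 + 2220| = √(290² + 2220²) = 2239
|T(j290)| = 6.9 × 290.3 × 3901 / (290 × 297 × 2239) = 0.040521
20 log₁₀(0.040521) = -27.85 dB
∠(j290 + 13) = arctan(290/13) = 87.43°
∠(j290 + 3890) = arctan(290/3890) = 4.26°
∠(j290 + 0.742) = arctan(290/0.742) = 89.85°
∠(j290 + 64) = arctan(290/64) = 77.55°
∠(j290 + 2220) = arctan(290/2220) = 7.44°
∠T(j290) = 87.43° + 4.26° − (89.85° + 77.55° + 7.44°) = -83.15°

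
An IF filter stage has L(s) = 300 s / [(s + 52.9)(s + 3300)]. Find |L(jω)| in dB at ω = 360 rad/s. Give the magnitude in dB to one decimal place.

-21.0 dB

|j360| = 360
|j360 + 52.9| = √(360² + 52.9²) = 363.9
|j360 + 3300| = √(360² + 3300²) = 3320
|L(j360)| = 300 × 360 / (363.9 × 3320) = 0.089413
20 log₁₀(0.089413) = -20.97 dB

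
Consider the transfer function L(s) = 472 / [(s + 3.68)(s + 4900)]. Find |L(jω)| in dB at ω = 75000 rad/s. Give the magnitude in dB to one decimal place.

-141.5 dB

|j75000 + 3.68| = √(75000² + 3.68²) = 7.5e+04
|j75000 + 4900| = √(75000² + 4900²) = 7.516e+04
|L(j75000)| = 472 / (7.5e+04 × 7.516e+04) = 8.3733e-08
20 log₁₀(8.3733e-08) = -141.54 dB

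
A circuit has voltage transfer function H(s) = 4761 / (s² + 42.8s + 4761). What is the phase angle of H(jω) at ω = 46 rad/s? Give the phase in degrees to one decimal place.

-36.7°

∠[(j46)² + 42.8(j46) + 4761] = ∠[2645 + j1968.8] = 36.66°
∠H(j46) = −36.66° = -36.66°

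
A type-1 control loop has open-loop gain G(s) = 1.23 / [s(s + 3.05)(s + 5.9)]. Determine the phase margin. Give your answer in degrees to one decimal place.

Gain crossover: |G(jω)| = 1 at ω ≈ 0.0683 rad/sec.
∠G(j0.0683) = −90° − arctan(0.0683/3.05) − arctan(0.0683/5.9) ≈ -91.95°
PM = 180° + (-91.95°) = 88.05°

88.1°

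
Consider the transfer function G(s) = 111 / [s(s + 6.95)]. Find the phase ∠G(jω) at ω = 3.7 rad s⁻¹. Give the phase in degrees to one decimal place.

∠(j3.7 + 6.95) = arctan(3.7/6.95) = 28.03°
∠(j3.7) = 90.00°
∠G(j3.7) = − (28.03° + 90.00°) = -118.03°

-118.0°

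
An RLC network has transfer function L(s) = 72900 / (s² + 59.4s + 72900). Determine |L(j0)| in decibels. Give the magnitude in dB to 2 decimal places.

0.00 dB

L(0) = 72900 / 72900 = 1
20 log₁₀(1) = 0.000 dB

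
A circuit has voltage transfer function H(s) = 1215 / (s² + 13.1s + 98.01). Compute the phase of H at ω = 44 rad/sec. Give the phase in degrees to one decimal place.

-162.6°

∠[(j44)² + 13.1(j44) + 98.01] = ∠[-1838 + j576.4] = 162.59°
∠H(j44) = −162.59° = -162.59°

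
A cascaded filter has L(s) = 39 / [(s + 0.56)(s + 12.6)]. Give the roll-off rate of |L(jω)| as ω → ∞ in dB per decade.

With 0 zeros and 2 poles, the high-frequency asymptotic slope is 20 × (0 − 2) = -40 dB/decade.

-40 dB/decade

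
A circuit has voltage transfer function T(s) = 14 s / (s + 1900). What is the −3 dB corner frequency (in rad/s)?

For a single-pole high-pass, the −3 dB point is at the pole: ω = 1900 rad/s.

1900 rad/s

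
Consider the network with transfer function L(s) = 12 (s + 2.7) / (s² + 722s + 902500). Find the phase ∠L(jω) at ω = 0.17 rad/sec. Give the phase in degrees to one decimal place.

3.6 deg

∠(j0.17 + 2.7) = arctan(0.17/2.7) = 3.60°
∠[(j0.17)² + 722(j0.17) + 902500] = ∠[9.025e+05 + j122.74] = 0.01°
∠L(j0.17) = 3.60° − 0.01° = 3.59°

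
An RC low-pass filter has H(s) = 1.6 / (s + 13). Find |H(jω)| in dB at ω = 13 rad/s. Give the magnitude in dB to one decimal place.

|j13 + 13| = √(13² + 13²) = 18.38
|H(j13)| = 1.6 / 18.38 = 0.087029
20 log₁₀(0.087029) = -21.21 dB

-21.2 dB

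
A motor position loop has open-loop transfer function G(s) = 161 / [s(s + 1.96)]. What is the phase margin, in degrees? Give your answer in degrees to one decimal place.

Gain crossover: |G(jω)| = 1 at ω ≈ 12.6 rad/s.
∠G(j12.6) = −90° − arctan(12.6/1.96) ≈ -171.17°
PM = 180° + (-171.17°) = 8.83°

8.8°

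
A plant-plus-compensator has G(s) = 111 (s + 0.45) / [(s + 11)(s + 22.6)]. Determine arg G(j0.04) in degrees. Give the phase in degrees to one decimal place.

∠(j0.04 + 0.45) = arctan(0.04/0.45) = 5.08°
∠(j0.04 + 11) = arctan(0.04/11) = 0.21°
∠(j0.04 + 22.6) = arctan(0.04/22.6) = 0.10°
∠G(j0.04) = 5.08° − (0.21° + 0.10°) = 4.77°

4.8°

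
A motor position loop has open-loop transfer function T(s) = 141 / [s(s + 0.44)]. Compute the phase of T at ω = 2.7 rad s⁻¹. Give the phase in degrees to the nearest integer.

-171°

∠(j2.7 + 0.44) = arctan(2.7/0.44) = 80.74°
∠(j2.7) = 90.00°
∠T(j2.7) = − (80.74° + 90.00°) = -170.74°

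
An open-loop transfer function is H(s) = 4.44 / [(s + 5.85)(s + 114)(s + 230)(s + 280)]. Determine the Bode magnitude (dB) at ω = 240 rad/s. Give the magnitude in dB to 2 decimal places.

|j240 + 5.85| = √(240² + 5.85²) = 240.1
|j240 + 114| = √(240² + 114²) = 265.7
|j240 + 230| = √(240² + 230²) = 332.4
|j240 + 280| = √(240² + 280²) = 368.8
|H(j240)| = 4.44 / (240.1 × 265.7 × 332.4 × 368.8) = 5.6781e-10
20 log₁₀(5.6781e-10) = -184.916 dB

-184.92 dB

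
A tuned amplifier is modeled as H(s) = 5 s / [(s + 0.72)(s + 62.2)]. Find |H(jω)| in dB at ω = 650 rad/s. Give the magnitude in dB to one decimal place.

|j650| = 650
|j650 + 0.72| = √(650² + 0.72²) = 650
|j650 + 62.2| = √(650² + 62.2²) = 653
|H(j650)| = 5 × 650 / (650 × 653) = 0.0076573
20 log₁₀(0.0076573) = -42.32 dB

-42.3 dB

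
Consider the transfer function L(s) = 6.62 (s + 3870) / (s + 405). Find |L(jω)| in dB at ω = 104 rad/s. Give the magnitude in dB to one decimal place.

|j104 + 3870| = √(104² + 3870²) = 3871
|j104 + 405| = √(104² + 405²) = 418.1
|L(j104)| = 6.62 × 3871 / 418.1 = 61.292
20 log₁₀(61.292) = 35.75 dB

35.7 dB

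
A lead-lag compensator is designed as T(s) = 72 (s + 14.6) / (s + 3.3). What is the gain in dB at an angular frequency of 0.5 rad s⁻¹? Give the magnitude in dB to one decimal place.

|j0.5 + 14.6| = √(0.5² + 14.6²) = 14.61
|j0.5 + 3.3| = √(0.5² + 3.3²) = 3.338
|T(j0.5)| = 72 × 14.61 / 3.338 = 315.14
20 log₁₀(315.14) = 49.97 dB

50.0 dB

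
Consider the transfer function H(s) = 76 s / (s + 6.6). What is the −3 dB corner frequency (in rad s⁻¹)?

6.6 rad s⁻¹

For a single-pole high-pass, the −3 dB point is at the pole: ω = 6.6 rad s⁻¹.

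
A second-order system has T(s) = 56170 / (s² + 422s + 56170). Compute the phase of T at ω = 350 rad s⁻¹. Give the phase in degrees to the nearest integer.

-114 deg

∠[(j350)² + 422(j350) + 56170] = ∠[-66330 + j1.477e+05] = 114.18°
∠T(j350) = −114.18° = -114.18°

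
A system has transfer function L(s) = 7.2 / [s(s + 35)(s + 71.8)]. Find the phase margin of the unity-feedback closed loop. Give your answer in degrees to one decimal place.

90.0°

Gain crossover: |L(jω)| = 1 at ω ≈ 0.00287 rad/s.
∠L(j0.00287) = −90° − arctan(0.00287/35) − arctan(0.00287/71.8) ≈ -90.01°
PM = 180° + (-90.01°) = 89.99°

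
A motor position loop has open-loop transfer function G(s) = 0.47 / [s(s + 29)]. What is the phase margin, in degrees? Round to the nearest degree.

90°

Gain crossover: |G(jω)| = 1 at ω ≈ 0.0162 rad/sec.
∠G(j0.0162) = −90° − arctan(0.0162/29) ≈ -90.03°
PM = 180° + (-90.03°) = 89.97°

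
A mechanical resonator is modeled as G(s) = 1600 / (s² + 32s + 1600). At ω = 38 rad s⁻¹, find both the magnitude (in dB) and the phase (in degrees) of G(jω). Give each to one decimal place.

|(j38)² + 32(j38) + 1600| = |156 + j1216| = 1226
|G(j38)| = 1600 / 1226 = 1.3051
20 log₁₀(1.3051) = 2.31 dB
∠[(j38)² + 32(j38) + 1600] = ∠[156 + j1216] = 82.69°
∠G(j38) = −82.69° = -82.69°

|G| = 2.3 dB, ∠G = -82.7°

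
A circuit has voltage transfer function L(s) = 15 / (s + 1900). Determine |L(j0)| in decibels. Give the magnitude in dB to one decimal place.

-42.1 dB

L(0) = 15 / 1900 = 0.0078947
20 log₁₀(0.0078947) = -42.05 dB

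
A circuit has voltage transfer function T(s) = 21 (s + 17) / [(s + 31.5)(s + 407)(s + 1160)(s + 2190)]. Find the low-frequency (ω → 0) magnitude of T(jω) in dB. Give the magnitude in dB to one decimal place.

T(0) = 21 × 17 / (31.5 × 407 × 1160 × 2190) = 1.0961e-08
20 log₁₀(1.0961e-08) = -159.20 dB

-159.2 dB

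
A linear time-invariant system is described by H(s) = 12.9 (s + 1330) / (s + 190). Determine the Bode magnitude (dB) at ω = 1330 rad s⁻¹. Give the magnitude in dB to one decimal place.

25.1 dB

|j1330 + 1330| = √(1330² + 1330²) = 1881
|j1330 + 190| = √(1330² + 190²) = 1344
|H(j1330)| = 12.9 × 1881 / 1344 = 18.06
20 log₁₀(18.06) = 25.13 dB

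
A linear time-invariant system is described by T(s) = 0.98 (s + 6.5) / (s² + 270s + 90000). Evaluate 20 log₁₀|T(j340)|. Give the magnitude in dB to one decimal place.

-49.1 dB

|j340 + 6.5| = √(340² + 6.5²) = 340.1
|(j340)² + 270(j340) + 90000| = |-25600 + j91800| = 9.53e+04
|T(j340)| = 0.98 × 340.1 / 9.53e+04 = 0.0034969
20 log₁₀(0.0034969) = -49.13 dB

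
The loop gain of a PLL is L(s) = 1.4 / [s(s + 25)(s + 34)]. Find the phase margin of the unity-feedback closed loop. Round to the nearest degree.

90°

Gain crossover: |L(jω)| = 1 at ω ≈ 0.00165 rad/s.
∠L(j0.00165) = −90° − arctan(0.00165/25) − arctan(0.00165/34) ≈ -90.01°
PM = 180° + (-90.01°) = 89.99°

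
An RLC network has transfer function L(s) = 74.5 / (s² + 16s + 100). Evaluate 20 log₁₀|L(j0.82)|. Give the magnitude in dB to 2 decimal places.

|(j0.82)² + 16(j0.82) + 100| = |99.328 + j13.12| = 100.2
|L(j0.82)| = 74.5 / 100.2 = 0.74358
20 log₁₀(0.74358) = -2.573 dB

-2.57 dB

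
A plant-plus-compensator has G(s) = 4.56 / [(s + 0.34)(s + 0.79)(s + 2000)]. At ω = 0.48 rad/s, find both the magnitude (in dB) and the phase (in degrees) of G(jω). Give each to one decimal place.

|j0.48 + 0.34| = √(0.48² + 0.34²) = 0.5882
|j0.48 + 0.79| = √(0.48² + 0.79²) = 0.9244
|j0.48 + 2000| = √(0.48² + 2000²) = 2000
|G(j0.48)| = 4.56 / (0.5882 × 0.9244 × 2000) = 0.0041932
20 log₁₀(0.0041932) = -47.55 dB
∠(j0.48 + 0.34) = arctan(0.48/0.34) = 54.69°
∠(j0.48 + 0.79) = arctan(0.48/0.79) = 31.28°
∠(j0.48 + 2000) = arctan(0.48/2000) = 0.01°
∠G(j0.48) = − (54.69° + 31.28° + 0.01°) = -85.99°

|G| = -47.5 dB, ∠G = -86.0°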